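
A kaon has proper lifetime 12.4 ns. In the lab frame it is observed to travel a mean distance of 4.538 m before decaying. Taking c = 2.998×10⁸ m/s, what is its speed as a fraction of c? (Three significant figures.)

Lab distance = (lab lifetime)·v = γτ·βc, so βγ = d/(cτ) = 4.538/(2.998×10⁸ × 1.240×10^-8) = 1.2207.
With βγ = 1.2207: γ² = 1 + (βγ)² = 2.49011, and β = (βγ)/γ = 1.2207/1.57801 = 0.774.

0.774c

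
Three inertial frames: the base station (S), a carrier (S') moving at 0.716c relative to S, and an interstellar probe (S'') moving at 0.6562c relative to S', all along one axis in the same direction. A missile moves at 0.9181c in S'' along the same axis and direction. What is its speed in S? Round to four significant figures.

0.9971c

Compose velocities in two stages. Stage 1 (into S'): u₁ = (0.9181+0.6562)/(1+0.9181×0.6562) = 0.98243.
Stage 2 (into S): u = (0.98243+0.716)/(1+0.98243×0.716) = 0.99707, so the speed is 0.9971c.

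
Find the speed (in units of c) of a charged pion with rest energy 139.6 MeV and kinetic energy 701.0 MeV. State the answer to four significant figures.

0.9861c

γ = 1 + K/(mc²) = 1 + 701.0/139.6 = 6.0215.
β = √(1 − 1/γ²) = √(1 − 0.0275798) = √0.9724202 = 0.9861.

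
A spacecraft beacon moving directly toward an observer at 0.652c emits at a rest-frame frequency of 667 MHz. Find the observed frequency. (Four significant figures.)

1453 MHz

Relativistic Doppler (source moving toward): f_obs = f_src · √((1+β)/(1−β)).
With β = 0.652: factor = √(1.652/0.348) = 2.1788.
f_obs = 667 × 2.1788 = 1453 MHz.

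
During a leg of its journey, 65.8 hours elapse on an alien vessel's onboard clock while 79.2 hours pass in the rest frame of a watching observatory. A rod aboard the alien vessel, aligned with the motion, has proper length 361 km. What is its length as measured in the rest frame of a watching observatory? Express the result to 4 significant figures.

299.9 km

γ = Δt/Δτ = 79.2/65.8 = 1.20365.
The rod contracts by the same γ: 361 km / 1.20365 = 299.9 km.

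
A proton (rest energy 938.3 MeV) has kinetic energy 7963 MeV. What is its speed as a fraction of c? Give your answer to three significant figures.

0.994c

K = (γ−1)mc², so γ = 1 + 7963/938.3 = 9.4866.
Then v/c = √(1 − γ⁻²) = √(1 − 0.0111117) = √0.9888883 = 0.994.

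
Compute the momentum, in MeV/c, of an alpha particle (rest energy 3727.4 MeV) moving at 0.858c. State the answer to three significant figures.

6230 MeV/c

γ = 1/√(1 − β²) = 1/√(1 − 0.736164) = 1/√0.263836 = 1/0.51365 = 1.9469.
Momentum: p = γβ·mc = 1.9469 × 0.858 × 3727.4 MeV/c = 6230 MeV/c.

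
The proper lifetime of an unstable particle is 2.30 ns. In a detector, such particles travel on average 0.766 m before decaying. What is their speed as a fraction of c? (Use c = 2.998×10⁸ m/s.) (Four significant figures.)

Let x = d/(cτ) = 0.7660 m / (2.998×10⁸ m/s × 2.300×10^-9 s) = 1.1109. Since d = βγcτ, x = βγ = β/√(1−β²).
Solving: β² = x²/(1+x²) = 1.2341/2.2341 = 0.552392, so β = 0.7432.

0.7432c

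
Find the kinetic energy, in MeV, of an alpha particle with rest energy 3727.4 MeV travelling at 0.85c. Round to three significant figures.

Lorentz factor: γ = (1 − 0.7225)^(−1/2) = 1.89832.
Kinetic energy: K = (γ − 1)mc² = (1.89832 − 1) × 3727.4 MeV = 0.89832 × 3727.4 = 3350 MeV.

3350 MeV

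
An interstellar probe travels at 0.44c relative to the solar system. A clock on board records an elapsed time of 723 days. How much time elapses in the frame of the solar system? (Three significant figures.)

Lorentz factor: γ = (1 − 0.1936)^(−1/2) = 1.1136.
The onboard clock measures proper time, so the interval in the rest frame of the solar system is dilated: Δt = γ·Δτ = 1.1136 × 723 days = 805 days.

805 days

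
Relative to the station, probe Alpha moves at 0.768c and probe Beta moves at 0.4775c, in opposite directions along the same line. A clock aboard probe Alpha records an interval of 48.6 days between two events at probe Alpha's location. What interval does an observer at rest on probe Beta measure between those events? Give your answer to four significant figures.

Speed of probe Alpha in probe Beta's frame: u = (v_A + v_B)/(1 + v_A v_B/c²) = (0.768 + 0.4775)/(1 + 0.768×0.4775) = 1.2455/1.36672 = 0.91131; |u| = 0.91131c.
γ for this relative speed: γ = 1/√(1 − 0.830486) = 2.4288.
Probe Alpha's interval is proper; time dilation gives Δt_B = γΔτ = 2.4288 × 48.6 days = 118.0 days.

118.0 days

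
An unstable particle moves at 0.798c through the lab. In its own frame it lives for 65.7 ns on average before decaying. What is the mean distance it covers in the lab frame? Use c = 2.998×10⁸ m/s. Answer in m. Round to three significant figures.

26.1 m

With β = 0.798, γ = 1/√(1 − 0.798²) = 1/√0.363196 = 1.6593.
Lab-frame lifetime: Δt = γτ = 1.6593 × 65.7 ns = 109.02 ns.
Distance: d = vΔt = 0.798 × 2.998×10⁸ m/s × 1.0902×10^-7 s = 26.1 m.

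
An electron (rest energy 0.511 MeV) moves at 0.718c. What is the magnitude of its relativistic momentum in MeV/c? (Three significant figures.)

0.527 MeV/c

γ = 1/√(1 − β²) = 1/√(1 − 0.515524) = 1/√0.484476 = 1/0.696043 = 1.4367.
Momentum: p = γβ·mc = 1.4367 × 0.718 × 0.511 MeV/c = 0.527 MeV/c.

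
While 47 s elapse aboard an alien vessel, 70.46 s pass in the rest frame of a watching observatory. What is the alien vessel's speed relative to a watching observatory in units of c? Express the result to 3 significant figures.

γ = Δt/Δτ = 70.46/47 = 1.4991.
β = √(1 − 1/γ²) = √(1 − 0.444978) = √0.555022 = 0.745.

0.745c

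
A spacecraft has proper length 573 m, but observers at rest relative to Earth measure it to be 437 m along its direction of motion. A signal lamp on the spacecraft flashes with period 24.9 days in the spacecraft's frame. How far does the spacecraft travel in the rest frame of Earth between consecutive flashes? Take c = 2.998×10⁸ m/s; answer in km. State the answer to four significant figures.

5.470×10^11 km

From L = L₀/γ: γ = 573/437 = 1.31121.
β = √(1 − 1/γ²) = 0.64681. Lab-frame period = γτ = 1.31121×24.9 days = 32.649 days. Distance = βc × γτ = 0.64681 × 2.998×10⁸ m/s × 2820873.6 s = 5.4701×10^14 m = 5.470×10^11 km.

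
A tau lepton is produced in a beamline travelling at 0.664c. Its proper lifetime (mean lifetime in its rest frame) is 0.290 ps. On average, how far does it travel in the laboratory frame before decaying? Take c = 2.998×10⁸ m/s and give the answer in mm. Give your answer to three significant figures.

β² = 0.440896, so γ = 1/√0.559104 = 1.3374.
Lab-frame lifetime: Δt = γτ = 1.3374 × 0.290 ps = 0.38785 ps.
Distance: d = vΔt = 0.664 × 2.998×10⁸ m/s × 3.8785×10^-13 s = 7.72×10^-5 m = 0.0772 mm.

0.0772 mm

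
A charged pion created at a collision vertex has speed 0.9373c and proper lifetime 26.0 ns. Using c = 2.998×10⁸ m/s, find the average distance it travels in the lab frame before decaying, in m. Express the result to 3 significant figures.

β² = 0.87853129, so γ = 1/√0.12146871 = 2.8692.
Lab-frame lifetime: Δt = γτ = 2.8692 × 26.0 ns = 74.599 ns.
Distance: d = vΔt = 0.9373 × 2.998×10⁸ m/s × 7.4599×10^-8 s = 21.0 m.

21.0 m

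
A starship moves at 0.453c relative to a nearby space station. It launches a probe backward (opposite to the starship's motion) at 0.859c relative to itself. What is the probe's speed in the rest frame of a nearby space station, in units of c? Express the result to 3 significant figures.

In units of c, u = (u' + v)/(1 + u'v) with u' = −0.859 and v = 0.453.
Numerator: −0.859 + 0.453 = −0.406. Denominator: 1 + (−0.859)(0.453) = 0.610873.
u = −0.406/0.610873 = −0.66462, so the speed is 0.665c.

0.665c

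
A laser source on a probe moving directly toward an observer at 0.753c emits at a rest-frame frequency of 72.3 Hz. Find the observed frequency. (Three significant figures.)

Relativistic Doppler (source moving toward): f_obs = f_src · √((1+β)/(1−β)).
With β = 0.753: factor = √(1.753/0.247) = 2.6641.
f_obs = 72.3 × 2.6641 = 193 Hz.

193 Hz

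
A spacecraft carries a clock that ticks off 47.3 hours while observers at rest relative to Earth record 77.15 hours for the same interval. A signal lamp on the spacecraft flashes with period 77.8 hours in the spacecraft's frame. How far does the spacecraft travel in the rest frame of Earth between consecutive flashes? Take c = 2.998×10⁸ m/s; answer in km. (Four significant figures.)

1.082×10^11 km

The time-dilation ratio gives γ = 77.15/47.3 = 1.63108.
β = √(1 − 1/γ²) = 0.79001. Lab-frame period = γτ = 1.63108×77.8 hours = 126.9 hours. Distance = βc × γτ = 0.79001 × 2.998×10⁸ m/s × 456840 s = 1.0820×10^14 m = 1.082×10^11 km.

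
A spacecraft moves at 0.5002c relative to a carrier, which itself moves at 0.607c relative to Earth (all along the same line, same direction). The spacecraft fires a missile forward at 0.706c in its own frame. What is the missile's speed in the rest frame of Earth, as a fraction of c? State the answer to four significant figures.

0.9723c

Apply u = (u'+v)/(1+u'v) twice. Missile in the carrier frame: (0.706+0.5002)/(1+0.706·0.5002) = 1.2062/1.3531412 = 0.89141c.
That velocity, transformed to the rest frame of Earth: (0.89141+0.607)/(1+0.89141·0.607) = 1.49841/1.54108587 = 0.97231c.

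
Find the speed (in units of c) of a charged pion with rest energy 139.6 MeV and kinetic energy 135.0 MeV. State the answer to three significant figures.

0.861c

γ = 1 + K/(mc²) = 1 + 135.0/139.6 = 1.967.
β = √(1 − 1/γ²) = √(1 − 0.258459) = √0.741541 = 0.861.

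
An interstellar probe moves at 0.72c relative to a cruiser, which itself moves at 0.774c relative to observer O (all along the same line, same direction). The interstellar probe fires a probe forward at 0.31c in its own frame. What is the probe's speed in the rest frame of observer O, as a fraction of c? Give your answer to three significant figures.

Apply u = (u'+v)/(1+u'v) twice. Probe in the cruiser frame: (0.31+0.72)/(1+0.31·0.72) = 1.03/1.2232 = 0.84205c.
That velocity, transformed to the rest frame of observer O: (0.84205+0.774)/(1+0.84205·0.774) = 1.61605/1.6517467 = 0.97839c.

0.978c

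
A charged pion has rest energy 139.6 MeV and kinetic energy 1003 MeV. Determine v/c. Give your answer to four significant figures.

γ = 1 + K/(mc²) = 1 + 1003/139.6 = 8.1848.
β = √(1 − 1/γ²) = √(1 − 0.0149274) = √0.9850726 = 0.9925.

0.9925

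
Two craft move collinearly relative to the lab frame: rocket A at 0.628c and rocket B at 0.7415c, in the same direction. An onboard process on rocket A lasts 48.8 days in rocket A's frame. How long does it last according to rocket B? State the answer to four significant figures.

49.94 days

Speed of rocket A in rocket B's frame: u = (v_A − v_B)/(1 − v_A v_B/c²) = (0.628 − 0.7415)/(1 − 0.628×0.7415) = −0.1135/0.534338 = −0.21241; |u| = 0.21241c.
γ for this relative speed: γ = 1/√(1 − 0.045118) = 1.0234.
Rocket A's interval is proper; time dilation gives Δt_B = γΔτ = 1.0234 × 48.8 days = 49.94 days.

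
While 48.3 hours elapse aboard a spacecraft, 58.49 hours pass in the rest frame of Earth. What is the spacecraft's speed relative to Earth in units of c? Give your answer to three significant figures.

0.564c

γ = Δt/Δτ = 58.49/48.3 = 1.211.
β = √(1 − 1/γ²) = √(1 − 0.681886) = √0.318114 = 0.564.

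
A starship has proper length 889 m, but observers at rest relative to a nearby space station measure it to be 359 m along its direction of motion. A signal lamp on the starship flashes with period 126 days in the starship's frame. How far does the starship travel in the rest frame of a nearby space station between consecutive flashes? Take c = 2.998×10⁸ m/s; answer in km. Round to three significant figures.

γ = L₀/L = 889/359 = 2.47632.
β = √(1 − 1/γ²) = 0.91484. Lab-frame period = γτ = 2.47632×126 days = 312.02 days. Distance = βc × γτ = 0.91484 × 2.998×10⁸ m/s × 26958528 s = 7.3939×10^15 m = 7.39×10^12 km.

7.39×10^12 km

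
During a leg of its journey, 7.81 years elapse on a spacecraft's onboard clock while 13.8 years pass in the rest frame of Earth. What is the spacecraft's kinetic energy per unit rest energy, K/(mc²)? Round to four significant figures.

The time-dilation ratio gives γ = 13.8/7.81 = 1.76697.
K/(mc²) = γ − 1 = 1.76697 − 1 = 0.7670.

0.7670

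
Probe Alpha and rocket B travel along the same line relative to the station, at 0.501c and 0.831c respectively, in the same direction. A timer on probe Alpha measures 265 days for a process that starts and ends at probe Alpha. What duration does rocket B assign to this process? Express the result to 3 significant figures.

321 days

The velocity of probe Alpha relative to rocket B is (0.501 − 0.831)c / (1 − 0.501×0.831) = −0.56539c; relative speed 0.56539c.
At |u| = 0.56539c, γ = (1 − 0.319666)^(−1/2) = 1.2124.
Probe Alpha's interval is proper; time dilation gives Δt_B = γΔτ = 1.2124 × 265 days = 321 days.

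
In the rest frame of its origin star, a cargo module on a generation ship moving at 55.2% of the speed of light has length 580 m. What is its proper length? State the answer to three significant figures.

Lorentz factor: γ = (1 − 0.304704)^(−1/2) = 1.1993.
Proper length: L₀ = γ·L = 1.1993 × 580 = 696 m.

696 m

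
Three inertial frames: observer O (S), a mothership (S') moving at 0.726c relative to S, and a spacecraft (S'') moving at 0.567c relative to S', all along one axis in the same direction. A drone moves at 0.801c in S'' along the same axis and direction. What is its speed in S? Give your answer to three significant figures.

0.990c

First combine the drone and spacecraft (S''→S'): u₁ = (0.801 + 0.567)/(1 + 0.801×0.567) = 1.368/1.454167 = 0.94074.
Then combine with the mothership (S'→S): u = (0.94074 + 0.726)/(1 + 0.94074×0.726) = 1.66674/1.68297724 = 0.99035.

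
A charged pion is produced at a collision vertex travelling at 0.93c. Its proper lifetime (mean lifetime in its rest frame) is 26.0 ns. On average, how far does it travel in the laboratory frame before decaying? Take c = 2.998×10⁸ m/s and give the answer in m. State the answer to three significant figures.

19.7 m

γ = 1/√(1 − β²) = 1/√(1 − 0.8649) = 1/√0.1351 = 1/0.36756 = 2.7206.
Lab-frame lifetime: Δt = γτ = 2.7206 × 26.0 ns = 70.736 ns.
Distance: d = vΔt = 0.93 × 2.998×10⁸ m/s × 7.0736×10^-8 s = 19.7 m.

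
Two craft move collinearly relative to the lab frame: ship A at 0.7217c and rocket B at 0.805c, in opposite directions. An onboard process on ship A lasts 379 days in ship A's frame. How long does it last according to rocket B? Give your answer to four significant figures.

1459 days

Speed of ship A in rocket B's frame: u = (v_A + v_B)/(1 + v_A v_B/c²) = (0.7217 + 0.805)/(1 + 0.7217×0.805) = 1.5267/1.5809685 = 0.96567; |u| = 0.96567c.
At |u| = 0.96567c, γ = (1 − 0.932519)^(−1/2) = 3.8495.
The clock on ship A records proper time, so rocket B measures Δt = γΔτ = 3.8495 × 379 = 1459 days.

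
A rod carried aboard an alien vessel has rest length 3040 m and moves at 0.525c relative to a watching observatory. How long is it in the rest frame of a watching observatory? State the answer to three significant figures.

2590 m

Lorentz factor: γ = (1 − 0.275625)^(−1/2) = 1.1749.
Length contraction: L = L₀/γ = 3040/1.1749 = 2590 m.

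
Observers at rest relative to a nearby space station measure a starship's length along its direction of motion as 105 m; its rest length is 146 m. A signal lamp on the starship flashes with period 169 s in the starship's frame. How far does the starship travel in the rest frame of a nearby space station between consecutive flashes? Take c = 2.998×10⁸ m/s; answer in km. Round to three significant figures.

4.90×10^7 km

γ = L₀/L = 146/105 = 1.39048.
β = √(1 − 1/γ²) = 0.69483. Lab-frame period = γτ = 1.39048×169 s = 234.99 s. Distance = βc × γτ = 0.69483 × 2.998×10⁸ m/s × 234.99 s = 4.8951×10^10 m = 4.90×10^7 km.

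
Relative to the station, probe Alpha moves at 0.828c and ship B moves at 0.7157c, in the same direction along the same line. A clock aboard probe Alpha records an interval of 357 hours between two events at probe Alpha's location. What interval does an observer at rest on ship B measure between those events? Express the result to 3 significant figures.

371 hours

Speed of probe Alpha in ship B's frame: u = (v_A − v_B)/(1 − v_A v_B/c²) = (0.828 − 0.7157)/(1 − 0.828×0.7157) = 0.1123/0.4074004 = 0.27565; |u| = 0.27565c.
At |u| = 0.27565c, γ = (1 − 0.0759829)^(−1/2) = 1.0403.
The clock on probe Alpha records proper time, so ship B measures Δt = γΔτ = 1.0403 × 357 = 371 hours.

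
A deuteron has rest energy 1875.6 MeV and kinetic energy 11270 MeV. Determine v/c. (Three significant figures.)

γ = 1 + K/(mc²) = 1 + 11270/1875.6 = 7.0087.
β = √(1 − 1/γ²) = √(1 − 0.0203575) = √0.9796425 = 0.990.

0.990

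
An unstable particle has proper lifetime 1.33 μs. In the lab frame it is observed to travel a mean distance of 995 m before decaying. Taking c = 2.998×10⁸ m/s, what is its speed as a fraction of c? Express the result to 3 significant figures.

0.928c

Lab distance = (lab lifetime)·v = γτ·βc, so βγ = d/(cτ) = 995.0/(2.998×10⁸ × 1.330×10^-6) = 2.4954.
With βγ = 2.4954: γ² = 1 + (βγ)² = 7.22702, and β = (βγ)/γ = 2.4954/2.68831 = 0.928.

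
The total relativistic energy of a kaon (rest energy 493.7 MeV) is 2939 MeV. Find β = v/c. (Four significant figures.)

0.9858

γ = E/(mc²) = 2939/493.7 = 5.953.
β = √(1 − 1/γ²) = √(1 − 0.0282181) = √0.9717819 = 0.9858.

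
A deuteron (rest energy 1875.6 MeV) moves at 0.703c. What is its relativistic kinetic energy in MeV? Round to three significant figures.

β² = 0.494209, so γ = 1/√0.505791 = 1.40609.
Kinetic energy: K = (γ − 1)mc² = (1.40609 − 1) × 1875.6 MeV = 0.40609 × 1875.6 = 762 MeV.

762 MeV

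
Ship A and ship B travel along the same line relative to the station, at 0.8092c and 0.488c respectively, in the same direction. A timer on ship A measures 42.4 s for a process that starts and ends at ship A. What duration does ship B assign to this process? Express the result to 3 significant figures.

50.0 s

The velocity of ship A relative to ship B is (0.8092 − 0.488)c / (1 − 0.8092×0.488) = 0.53081c; relative speed 0.53081c.
At |u| = 0.53081c, γ = (1 − 0.281759)^(−1/2) = 1.18.
The clock on ship A records proper time, so ship B measures Δt = γΔτ = 1.18 × 42.4 = 50.0 s.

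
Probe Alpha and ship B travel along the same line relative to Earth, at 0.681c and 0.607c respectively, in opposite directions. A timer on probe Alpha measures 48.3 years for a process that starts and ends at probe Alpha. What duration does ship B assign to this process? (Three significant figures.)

Speed of probe Alpha in ship B's frame: u = (v_A + v_B)/(1 + v_A v_B/c²) = (0.681 + 0.607)/(1 + 0.681×0.607) = 1.288/1.413367 = 0.9113; |u| = 0.9113c.
γ for this relative speed: γ = 1/√(1 − 0.830468) = 2.4287.
The clock on probe Alpha records proper time, so ship B measures Δt = γΔτ = 2.4287 × 48.3 = 117 years.

117 years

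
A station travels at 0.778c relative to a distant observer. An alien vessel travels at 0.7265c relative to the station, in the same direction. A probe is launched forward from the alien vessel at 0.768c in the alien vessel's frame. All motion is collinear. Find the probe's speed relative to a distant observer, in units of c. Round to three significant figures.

Apply u = (u'+v)/(1+u'v) twice. Probe in the station frame: (0.768+0.7265)/(1+0.768·0.7265) = 1.4945/1.557952 = 0.95927c.
That velocity, transformed to the rest frame of a distant observer: (0.95927+0.778)/(1+0.95927·0.778) = 1.73727/1.74631206 = 0.99482c.

0.995c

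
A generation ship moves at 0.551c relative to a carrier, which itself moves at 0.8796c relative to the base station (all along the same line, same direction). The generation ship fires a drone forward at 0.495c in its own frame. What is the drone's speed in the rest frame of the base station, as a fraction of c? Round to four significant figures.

0.9876c

Compose velocities in two stages. Stage 1 (into S'): u₁ = (0.495+0.551)/(1+0.495×0.551) = 0.82185.
Stage 2 (into S): u = (0.82185+0.8796)/(1+0.82185×0.8796) = 0.98755, so the speed is 0.9876c.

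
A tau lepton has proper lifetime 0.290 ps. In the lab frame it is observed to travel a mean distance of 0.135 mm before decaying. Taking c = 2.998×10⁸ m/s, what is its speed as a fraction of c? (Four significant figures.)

0.8407c

Lab distance = (lab lifetime)·v = γτ·βc, so βγ = d/(cτ) = 1.350×10^-4/(2.998×10⁸ × 2.900×10^-13) = 1.5528.
With βγ = 1.5528: γ² = 1 + (βγ)² = 3.41119, and β = (βγ)/γ = 1.5528/1.84694 = 0.8407.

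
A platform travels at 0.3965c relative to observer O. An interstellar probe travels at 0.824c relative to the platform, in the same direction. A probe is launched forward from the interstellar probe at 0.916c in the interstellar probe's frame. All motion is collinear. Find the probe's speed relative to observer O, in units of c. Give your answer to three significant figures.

0.996c

Compose velocities in two stages. Stage 1 (into S'): u₁ = (0.916+0.824)/(1+0.916×0.824) = 0.99158.
Stage 2 (into S): u = (0.99158+0.3965)/(1+0.99158×0.3965) = 0.99635, so the speed is 0.996c.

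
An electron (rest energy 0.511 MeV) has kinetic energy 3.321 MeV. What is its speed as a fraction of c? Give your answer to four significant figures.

γ = 1 + K/(mc²) = 1 + 3.321/0.511 = 7.499.
β = √(1 − 1/γ²) = √(1 − 0.0177825) = √0.9822175 = 0.9911.

0.9911c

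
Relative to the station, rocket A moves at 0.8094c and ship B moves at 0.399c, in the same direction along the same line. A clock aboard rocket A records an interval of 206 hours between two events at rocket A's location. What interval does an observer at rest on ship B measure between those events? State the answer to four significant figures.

Transform rocket A's velocity into ship B's frame: (0.8094 − 0.399)/(1 − 0.8094·0.399) = 0.4104/0.6770494, so the relative speed is 0.60616c.
γ for this relative speed: γ = 1/√(1 − 0.36743) = 1.2573.
The clock on rocket A records proper time, so ship B measures Δt = γΔτ = 1.2573 × 206 = 259.0 hours.

259.0 hours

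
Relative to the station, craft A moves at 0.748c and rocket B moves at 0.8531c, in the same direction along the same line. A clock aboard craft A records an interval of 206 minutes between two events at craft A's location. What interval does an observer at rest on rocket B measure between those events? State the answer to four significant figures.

215.3 minutes

Speed of craft A in rocket B's frame: u = (v_A − v_B)/(1 − v_A v_B/c²) = (0.748 − 0.8531)/(1 − 0.748×0.8531) = −0.1051/0.3618812 = −0.29043; |u| = 0.29043c.
γ for this relative speed: γ = 1/√(1 − 0.0843496) = 1.045.
Craft A's interval is proper; time dilation gives Δt_B = γΔτ = 1.045 × 206 minutes = 215.3 minutes.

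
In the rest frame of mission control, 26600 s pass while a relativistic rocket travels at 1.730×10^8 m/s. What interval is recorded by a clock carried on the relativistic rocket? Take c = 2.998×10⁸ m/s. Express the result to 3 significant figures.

21700 s

β = v/c = (1.730×10^8 m/s)/(2.998×10⁸ m/s) = 0.577051.
With β = 0.577051, γ = 1/√(1 − 0.577051²) = 1/√0.6670121 = 1.2244.
The moving clock records proper time: Δτ = Δt/γ = 26600/1.2244 = 21700 s.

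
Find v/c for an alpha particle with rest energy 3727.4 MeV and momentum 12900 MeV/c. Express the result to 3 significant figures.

pc/(mc²) = 12900/3727.4 = 3.4609 = βγ = β/√(1−β²).
So β² = x²/(1 + x²) with x = 3.4609: x² = 11.9778, β² = 11.9778/12.9778 = 0.922945, β = 0.961.

0.961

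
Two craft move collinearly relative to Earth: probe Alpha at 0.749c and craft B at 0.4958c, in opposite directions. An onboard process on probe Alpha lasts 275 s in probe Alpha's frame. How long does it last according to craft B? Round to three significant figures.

655 s

Speed of probe Alpha in craft B's frame: u = (v_A + v_B)/(1 + v_A v_B/c²) = (0.749 + 0.4958)/(1 + 0.749×0.4958) = 1.2448/1.3713542 = 0.90772; |u| = 0.90772c.
At |u| = 0.90772c, γ = (1 − 0.823956)^(−1/2) = 2.3834.
Probe Alpha's interval is proper; time dilation gives Δt_B = γΔτ = 2.3834 × 275 s = 655 s.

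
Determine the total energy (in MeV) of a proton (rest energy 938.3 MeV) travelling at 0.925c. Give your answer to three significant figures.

2470 MeV

γ = 1/√(1 − β²) = 1/√(1 − 0.855625) = 1/√0.144375 = 1/0.379967 = 2.6318.
Total energy: E = γmc² = 2.6318 × 938.3 MeV = 2470 MeV.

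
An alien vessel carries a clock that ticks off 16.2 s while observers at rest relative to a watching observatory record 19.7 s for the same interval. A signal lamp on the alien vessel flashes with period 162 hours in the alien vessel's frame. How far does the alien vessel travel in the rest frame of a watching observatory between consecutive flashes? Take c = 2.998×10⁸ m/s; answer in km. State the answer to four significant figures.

1.210×10^11 km

From Δt = γΔτ: γ = 19.7/16.2 = 1.21605.
β = √(1 − 1/γ²) = 0.569. Lab-frame period = γτ = 1.21605×162 hours = 197 hours. Distance = βc × γτ = 0.569 × 2.998×10⁸ m/s × 709200 s = 1.2098×10^14 m = 1.210×10^11 km.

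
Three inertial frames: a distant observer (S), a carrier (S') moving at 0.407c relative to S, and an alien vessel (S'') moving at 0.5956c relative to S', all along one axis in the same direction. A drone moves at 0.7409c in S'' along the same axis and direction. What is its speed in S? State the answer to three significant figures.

0.969c

Apply u = (u'+v)/(1+u'v) twice. Drone in the carrier frame: (0.7409+0.5956)/(1+0.7409·0.5956) = 1.3365/1.44128004 = 0.9273c.
That velocity, transformed to the rest frame of a distant observer: (0.9273+0.407)/(1+0.9273·0.407) = 1.3343/1.3774111 = 0.9687c.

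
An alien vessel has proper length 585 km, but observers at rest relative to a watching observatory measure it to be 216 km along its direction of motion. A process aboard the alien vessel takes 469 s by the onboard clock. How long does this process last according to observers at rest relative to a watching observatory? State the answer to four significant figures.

From L = L₀/γ: γ = 585/216 = 2.70833.
Δt = γΔτ = 2.70833 × 469 = 1270 s.

1270 s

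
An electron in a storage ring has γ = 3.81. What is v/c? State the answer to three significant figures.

β = √(1 − 1/γ²) = √(1 − 1/14.5161) = √0.931111 = 0.965.

0.965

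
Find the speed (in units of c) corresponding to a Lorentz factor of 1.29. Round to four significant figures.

β = √(1 − 1/γ²) = √(1 − 1/1.6641) = √0.399075 = 0.6317.

0.6317c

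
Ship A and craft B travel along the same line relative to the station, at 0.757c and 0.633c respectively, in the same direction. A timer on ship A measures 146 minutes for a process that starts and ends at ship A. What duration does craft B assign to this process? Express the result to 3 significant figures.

Speed of ship A in craft B's frame: u = (v_A − v_B)/(1 − v_A v_B/c²) = (0.757 − 0.633)/(1 − 0.757×0.633) = 0.124/0.520819 = 0.23809; |u| = 0.23809c.
γ for this relative speed: γ = 1/√(1 − 0.0566868) = 1.0296.
Ship A's interval is proper; time dilation gives Δt_B = γΔτ = 1.0296 × 146 minutes = 150 minutes.

150 minutes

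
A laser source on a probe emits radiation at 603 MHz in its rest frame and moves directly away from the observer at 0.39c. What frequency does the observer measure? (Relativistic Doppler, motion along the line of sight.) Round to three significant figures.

399 MHz

Relativistic Doppler (source moving away): f_obs = f_src · √((1−β)/(1+β)).
With β = 0.39: factor = √(0.61/1.39) = 0.66246.
f_obs = 603 × 0.66246 = 399 MHz.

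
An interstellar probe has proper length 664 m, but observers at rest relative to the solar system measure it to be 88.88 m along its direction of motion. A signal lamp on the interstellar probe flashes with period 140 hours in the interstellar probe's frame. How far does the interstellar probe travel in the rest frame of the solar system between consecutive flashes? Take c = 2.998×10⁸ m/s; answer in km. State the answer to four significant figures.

From L = L₀/γ: γ = 664/88.88 = 7.47075.
β = √(1 − 1/γ²) = 0.991. Lab-frame period = γτ = 7.47075×140 hours = 1045.9 hours. Distance = βc × γτ = 0.991 × 2.998×10⁸ m/s × 3765240 s = 1.1187×10^15 m = 1.119×10^12 km.

1.119×10^12 km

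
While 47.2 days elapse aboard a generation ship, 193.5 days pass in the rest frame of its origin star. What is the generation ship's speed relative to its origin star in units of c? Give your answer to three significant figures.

γ = Δt/Δτ = 193.5/47.2 = 4.0996.
β = √(1 − 1/γ²) = √(1 − 0.0595) = √0.9405 = 0.970.

0.970c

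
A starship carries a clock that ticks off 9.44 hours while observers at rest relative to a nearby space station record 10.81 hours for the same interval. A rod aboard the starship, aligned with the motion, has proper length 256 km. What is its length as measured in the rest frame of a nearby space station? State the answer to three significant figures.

224 km

γ = Δt/Δτ = 10.81/9.44 = 1.14513.
L = L₀/γ = 256/1.14513 = 224 km.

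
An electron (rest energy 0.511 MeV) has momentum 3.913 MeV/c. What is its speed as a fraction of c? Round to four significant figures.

0.9916c

βγ = pc/(mc²) = 3.913/0.511 = 7.6575.
Since γ² = 1 + (βγ)² = 59.6373, γ = √59.6373 = 7.72252, and β = (βγ)/γ = 7.6575/7.72252 = 0.9916.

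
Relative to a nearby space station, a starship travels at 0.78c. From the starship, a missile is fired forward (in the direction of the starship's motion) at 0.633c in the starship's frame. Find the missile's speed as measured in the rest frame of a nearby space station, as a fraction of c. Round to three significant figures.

0.946c

Relativistic velocity addition: u = (u' + v)/(1 + u'v/c²), with u' = 0.633c and v = 0.78c.
Numerator: 0.633 + 0.78 = 1.413. Denominator: 1 + (0.633)(0.78) = 1.49374.
u = 1.413/1.49374 = 0.94595, so the speed is 0.946c.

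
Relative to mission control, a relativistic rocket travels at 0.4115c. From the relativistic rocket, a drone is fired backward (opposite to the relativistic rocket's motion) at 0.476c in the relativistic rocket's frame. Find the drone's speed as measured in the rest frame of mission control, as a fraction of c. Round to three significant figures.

0.0802c

In units of c, u = (u' + v)/(1 + u'v) with u' = −0.476 and v = 0.4115.
Numerator: −0.476 + 0.4115 = −0.0645. Denominator: 1 + (−0.476)(0.4115) = 0.804126.
u = −0.0645/0.804126 = −0.080211, so the speed is 0.0802c.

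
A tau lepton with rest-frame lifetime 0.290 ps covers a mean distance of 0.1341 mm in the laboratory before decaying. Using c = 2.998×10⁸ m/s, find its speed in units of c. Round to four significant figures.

d = βγcτ ⇒ βγ = d/(cτ) = 1.341×10^-4 m / (8.6942×10^-5 m) = 1.5424.
β = (βγ)/√(1+(βγ)²) = 1.5424/√3.379 = 0.8391.

0.8391c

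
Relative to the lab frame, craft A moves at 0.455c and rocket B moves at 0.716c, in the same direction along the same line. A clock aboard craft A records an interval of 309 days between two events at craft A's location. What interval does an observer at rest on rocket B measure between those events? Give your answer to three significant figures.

Transform craft A's velocity into rocket B's frame: (0.455 − 0.716)/(1 − 0.455·0.716) = −0.261/0.67422, so the relative speed is 0.38711c.
At |u| = 0.38711c, γ = (1 − 0.149854)^(−1/2) = 1.0846.
Craft A's interval is proper; time dilation gives Δt_B = γΔτ = 1.0846 × 309 days = 335 days.

335 days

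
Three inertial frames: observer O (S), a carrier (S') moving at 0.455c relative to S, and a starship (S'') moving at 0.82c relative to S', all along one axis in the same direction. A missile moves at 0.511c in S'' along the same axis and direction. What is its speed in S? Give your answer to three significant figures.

0.976c

Compose velocities in two stages. Stage 1 (into S'): u₁ = (0.511+0.82)/(1+0.511×0.82) = 0.93797.
Stage 2 (into S): u = (0.93797+0.455)/(1+0.93797×0.455) = 0.97631, so the speed is 0.976c.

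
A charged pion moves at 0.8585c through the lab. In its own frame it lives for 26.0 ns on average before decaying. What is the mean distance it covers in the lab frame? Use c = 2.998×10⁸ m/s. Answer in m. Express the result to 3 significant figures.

13.0 m

β² = 0.73702225, so γ = 1/√0.26297775 = 1.95.
Lab-frame lifetime: Δt = γτ = 1.95 × 26.0 ns = 50.7 ns.
Distance: d = vΔt = 0.8585 × 2.998×10⁸ m/s × 5.0700×10^-8 s = 13.0 m.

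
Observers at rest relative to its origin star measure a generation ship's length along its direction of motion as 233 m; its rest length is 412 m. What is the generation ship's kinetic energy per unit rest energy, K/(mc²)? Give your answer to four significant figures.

0.7682

γ = L₀/L = 412/233 = 1.76824.
Since K = (γ−1)mc², K/(mc²) = 1.76824 − 1 = 0.7682.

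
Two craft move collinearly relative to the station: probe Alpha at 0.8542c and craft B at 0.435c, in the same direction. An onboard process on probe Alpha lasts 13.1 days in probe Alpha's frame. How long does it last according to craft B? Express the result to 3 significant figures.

17.6 days

The velocity of probe Alpha relative to craft B is (0.8542 − 0.435)c / (1 − 0.8542×0.435) = 0.66707c; relative speed 0.66707c.
γ for this relative speed: γ = 1/√(1 − 0.444982) = 1.3423.
The clock on probe Alpha records proper time, so craft B measures Δt = γΔτ = 1.3423 × 13.1 = 17.6 days.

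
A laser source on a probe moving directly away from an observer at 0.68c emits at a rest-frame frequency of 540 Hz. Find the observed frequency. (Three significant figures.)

236 Hz

Relativistic Doppler (source moving away): f_obs = f_src · √((1−β)/(1+β)).
With β = 0.68: factor = √(0.32/1.68) = 0.43644.
f_obs = 540 × 0.43644 = 236 Hz.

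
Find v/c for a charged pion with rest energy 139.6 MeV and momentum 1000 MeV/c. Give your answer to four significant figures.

0.9904

βγ = pc/(mc²) = 1000/139.6 = 7.1633.
Since γ² = 1 + (βγ)² = 52.3129, γ = √52.3129 = 7.23277, and β = (βγ)/γ = 7.1633/7.23277 = 0.9904.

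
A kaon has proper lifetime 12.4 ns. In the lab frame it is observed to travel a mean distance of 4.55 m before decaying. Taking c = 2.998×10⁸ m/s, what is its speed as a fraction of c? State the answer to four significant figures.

d = βγcτ ⇒ βγ = d/(cτ) = 4.550 m / (3.71752 m) = 1.2239.
β = (βγ)/√(1+(βγ)²) = 1.2239/√2.49793 = 0.7744.

0.7744c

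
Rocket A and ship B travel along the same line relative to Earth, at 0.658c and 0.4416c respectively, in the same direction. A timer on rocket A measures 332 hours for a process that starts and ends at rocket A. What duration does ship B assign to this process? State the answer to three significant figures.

349 hours

Transform rocket A's velocity into ship B's frame: (0.658 − 0.4416)/(1 − 0.658·0.4416) = 0.2164/0.7094272, so the relative speed is 0.30503c.
γ for this relative speed: γ = 1/√(1 − 0.0930433) = 1.05.
The clock on rocket A records proper time, so ship B measures Δt = γΔτ = 1.05 × 332 = 349 hours.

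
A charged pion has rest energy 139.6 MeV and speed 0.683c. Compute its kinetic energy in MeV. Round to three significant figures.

With β = 0.683, γ = 1/√(1 − 0.683²) = 1/√0.533511 = 1.36908.
Kinetic energy: K = (γ − 1)mc² = (1.36908 − 1) × 139.6 MeV = 0.36908 × 139.6 = 51.5 MeV.

51.5 MeV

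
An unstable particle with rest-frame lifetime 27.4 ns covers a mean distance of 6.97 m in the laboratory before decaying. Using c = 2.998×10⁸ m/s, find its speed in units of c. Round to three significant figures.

0.647c

Lab distance = (lab lifetime)·v = γτ·βc, so βγ = d/(cτ) = 6.970/(2.998×10⁸ × 2.740×10^-8) = 0.8485.
With βγ = 0.8485: γ² = 1 + (βγ)² = 1.719952, and β = (βγ)/γ = 0.8485/1.31147 = 0.647.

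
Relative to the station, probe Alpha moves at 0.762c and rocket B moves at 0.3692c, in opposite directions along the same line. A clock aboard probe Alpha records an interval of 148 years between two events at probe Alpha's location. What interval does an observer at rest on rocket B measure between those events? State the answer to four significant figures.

315.1 years

Speed of probe Alpha in rocket B's frame: u = (v_A + v_B)/(1 + v_A v_B/c²) = (0.762 + 0.3692)/(1 + 0.762×0.3692) = 1.1312/1.2813304 = 0.88283; |u| = 0.88283c.
γ for this relative speed: γ = 1/√(1 − 0.779389) = 2.1291.
Probe Alpha's interval is proper; time dilation gives Δt_B = γΔτ = 2.1291 × 148 years = 315.1 years.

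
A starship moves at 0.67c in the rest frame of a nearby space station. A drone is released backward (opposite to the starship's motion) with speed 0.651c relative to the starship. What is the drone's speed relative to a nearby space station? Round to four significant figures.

0.03370c

Relativistic velocity addition: u = (u' + v)/(1 + u'v/c²), with u' = −0.651c and v = 0.67c.
Numerator: −0.651 + 0.67 = 0.019. Denominator: 1 + (−0.651)(0.67) = 0.56383.
u = 0.019/0.56383 = 0.033698, so the speed is 0.03370c.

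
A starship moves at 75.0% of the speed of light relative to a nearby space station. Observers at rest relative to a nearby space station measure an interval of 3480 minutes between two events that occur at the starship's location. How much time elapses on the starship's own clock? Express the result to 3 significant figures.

With β = 0.75, γ = 1/√(1 − 0.75²) = 1/√0.4375 = 1.5119.
The starship's clock runs slow as seen from a nearby space station, so Δτ = Δt/γ = 3480/1.5119 = 2300 minutes.

2300 minutes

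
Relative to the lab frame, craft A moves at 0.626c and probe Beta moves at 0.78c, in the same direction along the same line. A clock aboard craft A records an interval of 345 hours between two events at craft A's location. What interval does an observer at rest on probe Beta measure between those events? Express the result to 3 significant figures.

362 hours

Speed of craft A in probe Beta's frame: u = (v_A − v_B)/(1 − v_A v_B/c²) = (0.626 − 0.78)/(1 − 0.626×0.78) = −0.154/0.51172 = −0.30095; |u| = 0.30095c.
At |u| = 0.30095c, γ = (1 − 0.0905709)^(−1/2) = 1.0486.
The clock on craft A records proper time, so probe Beta measures Δt = γΔτ = 1.0486 × 345 = 362 hours.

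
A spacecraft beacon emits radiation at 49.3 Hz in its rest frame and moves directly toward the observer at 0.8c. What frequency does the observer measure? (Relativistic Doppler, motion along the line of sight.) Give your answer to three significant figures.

148 Hz

Relativistic Doppler (source moving toward): f_obs = f_src · √((1+β)/(1−β)).
With β = 0.8: factor = √(1.8/0.2) = 3.
f_obs = 49.3 × 3 = 148 Hz.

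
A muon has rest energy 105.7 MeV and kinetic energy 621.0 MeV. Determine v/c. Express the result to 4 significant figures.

0.9894

γ = 1 + K/(mc²) = 1 + 621.0/105.7 = 6.8751.
β = √(1 − 1/γ²) = √(1 − 0.0211564) = √0.9788436 = 0.9894.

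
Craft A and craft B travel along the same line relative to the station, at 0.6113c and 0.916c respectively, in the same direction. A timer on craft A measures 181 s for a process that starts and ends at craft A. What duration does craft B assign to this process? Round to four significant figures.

250.9 s

Speed of craft A in craft B's frame: u = (v_A − v_B)/(1 − v_A v_B/c²) = (0.6113 − 0.916)/(1 − 0.6113×0.916) = −0.3047/0.4400492 = −0.69242; |u| = 0.69242c.
γ for this relative speed: γ = 1/√(1 − 0.479445) = 1.386.
Craft A's interval is proper; time dilation gives Δt_B = γΔτ = 1.386 × 181 s = 250.9 s.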